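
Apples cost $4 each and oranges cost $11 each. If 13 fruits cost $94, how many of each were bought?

Let a = apples, o = oranges.
a + o = 13
4a + 11o = 94
Substitute o = 13 - a:
4a + 11(13 - a) = 94
(4 - 11)a = 94 - 143
-7a = -49
a = 7, o = 13 - 7 = 6

Apples: 7, Oranges: 6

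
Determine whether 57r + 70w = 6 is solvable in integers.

Step 1: Compute gcd(57, 70).
gcd(57, 70) = 1

Step 2: Check divisibility.
Does 1 divide 6? 6 = 1 x 6, so yes.

By the theorem on linear Diophantine equations, 57r + 70w = 6 has integer solutions if and only if gcd(57, 70) divides 6. Since 1 | 6, solutions exist.

Yes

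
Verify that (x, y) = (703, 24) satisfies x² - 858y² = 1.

Compute x² = 703² = 494209
Compute 858y² = 858·24² = 858·576 = 494208
x² - 858y² = 494209 - 494208 = 1
Since this equals 1, (703, 24) is a solution.

Yes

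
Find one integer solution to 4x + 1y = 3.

Step 1: Check solvability.
gcd(4, 1) = 1
Since 1 divides 3, solutions exist.

Step 2: Apply extended Euclidean algorithm to find gcd.
We find integers such that 4*x0 + 1*y0 = 1

Step 3: Scale the particular solution.
Multiply by 3/1 = 3:
x = 0, y = 3

Step 4: Verify.
4*(0) + 1*(3) = 3 = 3 ✓

x = 0, y = 3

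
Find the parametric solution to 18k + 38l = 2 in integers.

Step 1: Compute gcd(18, 38) = 2.
Since 2 divides 2, solutions exist.

Step 2: Find a particular solution using extended Euclidean algorithm.
We get k₀ = -2, l₀ = 1.
Check: 18*-2 + 38*1 = 2 = 2 ✓

Step 3: Write the general solution.
k = -2 + (38/2)t = -2 + 19t
l = 1 - (18/2)t = 1 - 9t
for any integer t.

k = -2 + 19t, l = 1 - 9t for integer t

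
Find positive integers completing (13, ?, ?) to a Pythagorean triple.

We need the other leg and hypotenuse such that 13² + x² = c².
Take x = 84, c = 85: 13² + 84² = 169 + 7056 = 7225 = 85² ✓
Triple: (13, 84, 85)

(13, 84, 85)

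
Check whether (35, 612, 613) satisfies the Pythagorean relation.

Compute a² + b²:
35² + 612² = 1225 + 374544 = 375769
Compute c²:
613² = 375769
Since 375769 = 375769, it is a Pythagorean triple.

Yes, it is a Pythagorean triple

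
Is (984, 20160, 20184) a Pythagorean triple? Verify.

Compute a² + b² = 984² + 20160² = 968256 + 406425600 = 407393856
Compute c² = 20184² = 407393856
Since 407393856 = 407393856, confirmed.

Yes, it is a Pythagorean triple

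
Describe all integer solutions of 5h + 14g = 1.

Step 1: Compute gcd(5, 14) = 1.
Since 1 divides 1, solutions exist.

Step 2: Find a particular solution using extended Euclidean algorithm.
We get h₀ = 3, g₀ = -1.
Check: 5*3 + 14*-1 = 1 = 1 ✓

Step 3: Write the general solution.
h = 3 + (14/1)t = 3 + 14t
g = -1 - (5/1)t = -1 - 5t
for any integer t.

h = 3 + 14t, g = -1 - 5t for integer t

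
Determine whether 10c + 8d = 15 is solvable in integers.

Step 1: Compute gcd(10, 8).
gcd(10, 8) = 2

Step 2: Check divisibility.
Does 2 divide 15? 15 = 2 x 7 + 1, so no.

By the theorem on linear Diophantine equations, 10c + 8d = 15 has integer solutions if and only if gcd(10, 8) divides 15. Since 2 does not divide 15, no solutions exist.

No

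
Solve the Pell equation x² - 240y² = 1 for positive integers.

We seek the smallest positive integers (x, y) with x² - 240y² = 1, i.e., x² = 240y² + 1.
Try successive y values:
y = 1: x² = 240·1² + 1 = 241, not a perfect square
y = 2: x² = 240·2² + 1 = 961, x = 31 ✓

Verify: 31² - 240·2² = 961 - 960 = 1 ✓

x = 31, y = 2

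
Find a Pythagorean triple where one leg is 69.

We need the other leg and hypotenuse such that 69² + x² = c².
Take x = 260, c = 269: 69² + 260² = 4761 + 67600 = 72361 = 269² ✓
Triple: (69, 260, 269)

(69, 260, 269)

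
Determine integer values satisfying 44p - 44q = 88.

Step 1: Check solvability.
gcd(44, 44) = 44
Since 44 divides 88, solutions exist.

Step 2: Apply extended Euclidean algorithm to find gcd.
We find integers such that 44*x0 + 44*y0 = 44

Step 3: Scale the particular solution.
Multiply by 88/44 = 2:
p = 0, q = -2

Step 4: Verify.
44*(0) - 44*(-2) = 88 = 88 ✓

p = 0, q = -2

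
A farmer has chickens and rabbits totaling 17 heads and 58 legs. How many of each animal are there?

Let c = chickens, r = rabbits.
Heads: c + r = 17
Legs: 2c + 4r = 58
From the first equation, c = 17 - r. Substitute:
2(17 - r) + 4r = 58
34 + 2r = 58
r = (58 - 34)/2 = 12
c = 17 - 12 = 5

Chickens: 5, Rabbits: 12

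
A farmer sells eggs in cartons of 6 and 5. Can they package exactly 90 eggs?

We need non-negative a, b with 6a + 5b = 90.
gcd(6, 5) = 1 divides 90.
Try a = 0: 5b = 90 - 0 = 90, so b = 18.
One way: 0 cartons of 6 and 18 cartons of 5.

Yes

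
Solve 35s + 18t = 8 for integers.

Step 1: Check solvability.
gcd(35, 18) = 1
Since 1 divides 8, solutions exist.

Step 2: Apply extended Euclidean algorithm to find gcd.
We find integers such that 35*x0 + 18*y0 = 1

Step 3: Scale the particular solution.
Multiply by 8/1 = 8:
s = -8, t = 16

Step 4: Verify.
35*(-8) + 18*(16) = 8 = 8 ✓

s = -8, t = 16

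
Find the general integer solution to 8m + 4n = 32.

Step 1: Compute gcd(8, 4) = 4.
Since 4 divides 32, solutions exist.

Step 2: Find a particular solution using extended Euclidean algorithm.
We get m₀ = 0, n₀ = 8.
Check: 8*0 + 4*8 = 32 = 32 ✓

Step 3: Write the general solution.
m = 0 + (4/4)t = 0 + 1t
n = 8 - (8/4)t = 8 - 2t
for any integer t.

m = 0 + 1t, n = 8 - 2t for integer t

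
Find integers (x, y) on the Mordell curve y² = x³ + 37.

Try small integer x values and check whether x³ + 37 is a perfect square.
x = -1: x³ + 37 = -1³ + 37 = -1 + 37 = 36
Is 36 a perfect square? 6² = 36 ✓
So (x, y) = (-1, 6) is a solution.

x = -1, y = 6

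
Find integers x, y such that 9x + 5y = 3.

Step 1: Check solvability.
gcd(9, 5) = 1
Since 1 divides 3, solutions exist.

Step 2: Apply extended Euclidean algorithm to find gcd.
We find integers such that 9*x0 + 5*y0 = 1

Step 3: Scale the particular solution.
Multiply by 3/1 = 3:
x = -3, y = 6

Step 4: Verify.
9*(-3) + 5*(6) = 3 = 3 ✓

x = -3, y = 6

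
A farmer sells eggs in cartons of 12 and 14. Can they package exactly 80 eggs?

We need non-negative a, b with 12a + 14b = 80.
gcd(12, 14) = 2 divides 80.
Try a = 2: 14b = 80 - 24 = 56, so b = 4.
One way: 2 cartons of 12 and 4 cartons of 14.

Yes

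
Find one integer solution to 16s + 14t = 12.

Step 1: Check solvability.
gcd(16, 14) = 2
Since 2 divides 12, solutions exist.

Step 2: Apply extended Euclidean algorithm to find gcd.
We find integers such that 16*x0 + 14*y0 = 2

Step 3: Scale the particular solution.
Multiply by 12/2 = 6:
s = 6, t = -6

Step 4: Verify.
16*(6) + 14*(-6) = 12 = 12 ✓

s = 6, t = -6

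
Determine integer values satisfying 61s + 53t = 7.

Step 1: Check solvability.
gcd(61, 53) = 1
Since 1 divides 7, solutions exist.

Step 2: Apply extended Euclidean algorithm to find gcd.
We find integers such that 61*x0 + 53*y0 = 1

Step 3: Scale the particular solution.
Multiply by 7/1 = 7:
s = 140, t = -161

Step 4: Verify.
61*(140) + 53*(-161) = 7 = 7 ✓

s = 140, t = -161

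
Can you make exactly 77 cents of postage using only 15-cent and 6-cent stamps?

We need non-negative x, y with 15x + 6y = 77.
gcd(15, 6) = 3, and 3 does not divide 77.
No integer solutions exist, so certainly no non-negative ones.

No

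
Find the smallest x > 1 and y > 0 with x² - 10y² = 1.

We seek the smallest positive integers (x, y) with x² - 10y² = 1, i.e., x² = 10y² + 1.
Try successive y values:
y = 1: x² = 10·1² + 1 = 11, not a perfect square
y = 2: x² = 10·2² + 1 = 41, not a perfect square
y = 3: x² = 10·3² + 1 = 91, not a perfect square
... continuing the search (or via continued fractions) ...
y = 6: x² = 10·6² + 1 = 361, x = 19 ✓

Verify: 19² - 10·6² = 361 - 360 = 1 ✓

x = 19, y = 6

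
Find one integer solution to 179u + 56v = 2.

Step 1: Check solvability.
gcd(179, 56) = 1
Since 1 divides 2, solutions exist.

Step 2: Apply extended Euclidean algorithm to find gcd.
We find integers such that 179*x0 + 56*y0 = 1

Step 3: Scale the particular solution.
Multiply by 2/1 = 2:
u = -10, v = 32

Step 4: Verify.
179*(-10) + 56*(32) = 2 = 2 ✓

u = -10, v = 32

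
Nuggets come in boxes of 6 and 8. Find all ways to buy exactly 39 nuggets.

We need non-negative integers (x, y) with 6x + 8y = 39.
For each x in 0..6, check if 39 - 6x is a non-negative multiple of 8.
No x yields an integer y ≥ 0.

No solution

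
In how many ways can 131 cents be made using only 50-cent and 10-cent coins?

We need non-negative integers (x, y) with 50x + 10y = 131.
For each x from 0 to 2, check if (131 - 50x) is a non-negative multiple of 10.
Solutions (x, y): none
Count: 0

0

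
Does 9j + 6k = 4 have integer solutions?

Step 1: Compute gcd(9, 6).
gcd(9, 6) = 3

Step 2: Check divisibility.
Does 3 divide 4? 4 = 3 x 1 + 1, so no.

By the theorem on linear Diophantine equations, 9j + 6k = 4 has integer solutions if and only if gcd(9, 6) divides 4. Since 3 does not divide 4, no solutions exist.

No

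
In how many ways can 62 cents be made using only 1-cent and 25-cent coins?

We need non-negative integers (x, y) with 1x + 25y = 62.
For each x from 0 to 62, check if (62 - 1x) is a non-negative multiple of 25.
Solutions (x, y): (12,2), (37,1), (62,0)
Count: 3

3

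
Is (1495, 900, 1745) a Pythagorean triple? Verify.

Compute a² + b² = 1495² + 900² = 2235025 + 810000 = 3045025
Compute c² = 1745² = 3045025
Since 3045025 = 3045025, confirmed.

Yes, it is a Pythagorean triple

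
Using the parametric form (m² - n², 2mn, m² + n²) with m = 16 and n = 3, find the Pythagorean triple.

a = m² - n² = 256 - 9 = 247
b = 2mn = 2·16·3 = 96
c = m² + n² = 256 + 9 = 265
Verify: 247² + 96² = 61009 + 9216 = 70225 = 265² ✓

(247, 96, 265)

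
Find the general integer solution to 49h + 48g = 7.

Step 1: Compute gcd(49, 48) = 1.
Since 1 divides 7, solutions exist.

Step 2: Find a particular solution using extended Euclidean algorithm.
We get h₀ = 7, g₀ = -7.
Check: 49*7 + 48*-7 = 7 = 7 ✓

Step 3: Write the general solution.
h = 7 + (48/1)t = 7 + 48t
g = -7 - (49/1)t = -7 - 49t
for any integer t.

h = 7 + 48t, g = -7 - 49t for integer t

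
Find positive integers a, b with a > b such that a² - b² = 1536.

Factor: a² - b² = (a+b)(a-b) = 1536.
We need two factors of 1536 with the same parity.
Use a+b = 768 and a-b = 2 (product 768·2 = 1536).
Adding: 2a = 770, so a = 385.
Subtracting: 2b = 766, so b = 383.
Check: 385² - 383² = 148225 - 146689 = 1536 ✓

a = 385, b = 383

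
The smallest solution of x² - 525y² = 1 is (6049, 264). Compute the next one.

Solutions to x² - Dy² = 1 are generated by powers of (x₀ + y₀√D).
The next solution satisfies x₁ + y₁√525 = (x₀ + y₀√525)², giving:
x₁ = x₀² + 525y₀² = 6049² + 525·264² = 36590401 + 36590400 = 73180801
y₁ = 2x₀y₀ = 2·6049·264 = 3193872

Verify: 73180801² - 525·3193872² = 5355429635001601 - 5355429635001600 = 1 ✓

x = 73180801, y = 3193872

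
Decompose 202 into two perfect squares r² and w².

We need to find integers r, w > 0 such that r² + w² = 202.
Trying r = 9: w² = 202 - 9² = 202 - 81 = 121
w = 11
Check: 9² + 11² = 81 + 121 = 202 ✓

202 = 9² + 11²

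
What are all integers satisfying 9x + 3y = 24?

Step 1: Compute gcd(9, 3) = 3.
Since 3 divides 24, solutions exist.

Step 2: Find a particular solution using extended Euclidean algorithm.
We get x₀ = 0, y₀ = 8.
Check: 9*0 + 3*8 = 24 = 24 ✓

Step 3: Write the general solution.
x = 0 + (3/3)t = 0 + 1t
y = 8 - (9/3)t = 8 - 3t
for any integer t.

x = 0 + 1t, y = 8 - 3t for integer t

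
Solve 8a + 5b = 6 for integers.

Step 1: Check solvability.
gcd(8, 5) = 1
Since 1 divides 6, solutions exist.

Step 2: Apply extended Euclidean algorithm to find gcd.
We find integers such that 8*x0 + 5*y0 = 1

Step 3: Scale the particular solution.
Multiply by 6/1 = 6:
a = 12, b = -18

Step 4: Verify.
8*(12) + 5*(-18) = 6 = 6 ✓

a = 12, b = -18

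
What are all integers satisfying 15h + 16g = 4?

Step 1: Compute gcd(15, 16) = 1.
Since 1 divides 4, solutions exist.

Step 2: Find a particular solution using extended Euclidean algorithm.
We get h₀ = -4, g₀ = 4.
Check: 15*-4 + 16*4 = 4 = 4 ✓

Step 3: Write the general solution.
h = -4 + (16/1)t = -4 + 16t
g = 4 - (15/1)t = 4 - 15t
for any integer t.

h = -4 + 16t, g = 4 - 15t for integer t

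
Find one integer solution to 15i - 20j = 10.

Step 1: Check solvability.
gcd(15, 20) = 5
Since 5 divides 10, solutions exist.

Step 2: Apply extended Euclidean algorithm to find gcd.
We find integers such that 15*x0 + 20*y0 = 5

Step 3: Scale the particular solution.
Multiply by 10/5 = 2:
i = -2, j = -2

Step 4: Verify.
15*(-2) - 20*(-2) = 10 = 10 ✓

i = -2, j = -2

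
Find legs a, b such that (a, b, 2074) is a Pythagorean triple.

We need a² + b² = 2074² = 4301476.
Trying: 1290² + 1624² = 1664100 + 2637376 = 4301476 ✓

(1290, 1624, 2074)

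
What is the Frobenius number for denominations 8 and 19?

For two coprime denominations a and b, the Frobenius number (largest value not representable as a non-negative combination) is ab - a - b.
Here gcd(8, 19) = 1, so they are coprime.
F(8, 19) = 8·19 - 8 - 19 = 152 - 27 = 125

125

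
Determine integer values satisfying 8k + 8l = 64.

Step 1: Check solvability.
gcd(8, 8) = 8
Since 8 divides 64, solutions exist.

Step 2: Apply extended Euclidean algorithm to find gcd.
We find integers such that 8*x0 + 8*y0 = 8

Step 3: Scale the particular solution.
Multiply by 64/8 = 8:
k = 0, l = 8

Step 4: Verify.
8*(0) + 8*(8) = 64 = 64 ✓

k = 0, l = 8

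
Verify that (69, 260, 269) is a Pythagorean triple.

Compute a² + b² = 69² + 260² = 4761 + 67600 = 72361
Compute c² = 269² = 72361
Since 72361 = 72361, confirmed.

Yes, it is a Pythagorean triple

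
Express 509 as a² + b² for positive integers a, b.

We need to find integers a, b > 0 such that a² + b² = 509.
Trying a = 5: b² = 509 - 5² = 509 - 25 = 484
b = 22
Check: 5² + 22² = 25 + 484 = 509 ✓

509 = 5² + 22²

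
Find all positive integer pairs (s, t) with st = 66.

The positive divisors of 66 are: 1, 2, 3, 6, 11, 22, 33, 66.
Each divisor d gives the pair (d, 66/d):
(1, 66), (2, 33), (3, 22), (6, 11), (11, 6), (22, 3), (33, 2), (66, 1)

(1, 66), (2, 33), (3, 22), (6, 11), (11, 6), (22, 3), (33, 2), (66, 1)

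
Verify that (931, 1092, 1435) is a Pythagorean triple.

Compute a² + b² = 931² + 1092² = 866761 + 1192464 = 2059225
Compute c² = 1435² = 2059225
Since 2059225 = 2059225, confirmed.

Yes, it is a Pythagorean triple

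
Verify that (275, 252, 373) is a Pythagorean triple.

Compute a² + b²:
275² + 252² = 75625 + 63504 = 139129
Compute c²:
373² = 139129
Since 139129 = 139129, it is a Pythagorean triple.

Yes, it is a Pythagorean triple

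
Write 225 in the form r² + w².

We need to find integers r, w > 0 such that r² + w² = 225.
Trying r = 9: w² = 225 - 9² = 225 - 81 = 144
w = 12
Check: 9² + 12² = 81 + 144 = 225 ✓

225 = 9² + 12²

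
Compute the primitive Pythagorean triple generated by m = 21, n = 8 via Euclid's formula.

a = m² - n² = 441 - 64 = 377
b = 2mn = 2·21·8 = 336
c = m² + n² = 441 + 64 = 505
Verify: 377² + 336² = 142129 + 112896 = 255025 = 505² ✓

(377, 336, 505)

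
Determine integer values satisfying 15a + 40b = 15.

Step 1: Check solvability.
gcd(15, 40) = 5
Since 5 divides 15, solutions exist.

Step 2: Apply extended Euclidean algorithm to find gcd.
We find integers such that 15*x0 + 40*y0 = 5

Step 3: Scale the particular solution.
Multiply by 15/5 = 3:
a = 9, b = -3

Step 4: Verify.
15*(9) + 40*(-3) = 15 = 15 ✓

a = 9, b = -3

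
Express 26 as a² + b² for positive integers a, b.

We need to find integers a, b > 0 such that a² + b² = 26.
Trying a = 1: b² = 26 - 1² = 26 - 1 = 25
b = 5
Check: 1² + 5² = 1 + 25 = 26 ✓

26 = 1² + 5²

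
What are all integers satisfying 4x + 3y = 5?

Step 1: Compute gcd(4, 3) = 1.
Since 1 divides 5, solutions exist.

Step 2: Find a particular solution using extended Euclidean algorithm.
We get x₀ = 5, y₀ = -5.
Check: 4*5 + 3*-5 = 5 = 5 ✓

Step 3: Write the general solution.
x = 5 + (3/1)t = 5 + 3t
y = -5 - (4/1)t = -5 - 4t
for any integer t.

x = 5 + 3t, y = -5 - 4t for integer t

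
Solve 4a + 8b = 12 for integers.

Step 1: Check solvability.
gcd(4, 8) = 4
Since 4 divides 12, solutions exist.

Step 2: Apply extended Euclidean algorithm to find gcd.
We find integers such that 4*x0 + 8*y0 = 4

Step 3: Scale the particular solution.
Multiply by 12/4 = 3:
a = 3, b = 0

Step 4: Verify.
4*(3) + 8*(0) = 12 = 12 ✓

a = 3, b = 0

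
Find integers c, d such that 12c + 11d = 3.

Step 1: Check solvability.
gcd(12, 11) = 1
Since 1 divides 3, solutions exist.

Step 2: Apply extended Euclidean algorithm to find gcd.
We find integers such that 12*x0 + 11*y0 = 1

Step 3: Scale the particular solution.
Multiply by 3/1 = 3:
c = 3, d = -3

Step 4: Verify.
12*(3) + 11*(-3) = 3 = 3 ✓

c = 3, d = -3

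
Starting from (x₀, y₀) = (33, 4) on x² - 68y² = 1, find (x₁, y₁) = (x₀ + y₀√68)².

Solutions to x² - Dy² = 1 are generated by powers of (x₀ + y₀√D).
The next solution satisfies x₁ + y₁√68 = (x₀ + y₀√68)², giving:
x₁ = x₀² + 68y₀² = 33² + 68·4² = 1089 + 1088 = 2177
y₁ = 2x₀y₀ = 2·33·4 = 264

Verify: 2177² - 68·264² = 4739329 - 4739328 = 1 ✓

x = 2177, y = 264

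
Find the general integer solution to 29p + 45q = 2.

Step 1: Compute gcd(29, 45) = 1.
Since 1 divides 2, solutions exist.

Step 2: Find a particular solution using extended Euclidean algorithm.
We get p₀ = 28, q₀ = -18.
Check: 29*28 + 45*-18 = 2 = 2 ✓

Step 3: Write the general solution.
p = 28 + (45/1)t = 28 + 45t
q = -18 - (29/1)t = -18 - 29t
for any integer t.

p = 28 + 45t, q = -18 - 29t for integer t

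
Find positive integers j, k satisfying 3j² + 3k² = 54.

Try small values of j and check whether (54 - 3j²)/3 is a perfect square.
j = 3: 3·3² = 27, so 3k² = 54 - 27 = 27, giving k² = 9, k = 3.
Check: 3·3² + 3·3² = 27 + 27 = 54 ✓

j = 3, k = 3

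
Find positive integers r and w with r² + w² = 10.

We need to find integers r, w > 0 such that r² + w² = 10.
Trying r = 1: w² = 10 - 1² = 10 - 1 = 9
w = 3
Check: 1² + 3² = 1 + 9 = 10 ✓

10 = 1² + 3²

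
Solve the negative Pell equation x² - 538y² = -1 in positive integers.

We need x² = 538y² - 1. Try successive y:
y = 1: x² = 538·1² - 1 = 537, not a perfect square
y = 2: x² = 538·2² - 1 = 2151, not a perfect square
y = 3: x² = 538·3² - 1 = 4841, not a perfect square
...
y = 2977: x² = 538·2977² - 1 = 4768040601 = 69051² ✓
Check: 69051² - 538·2977² = 4768040601 - 4768040602 = -1 ✓

x = 69051, y = 2977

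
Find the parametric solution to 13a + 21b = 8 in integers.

Step 1: Compute gcd(13, 21) = 1.
Since 1 divides 8, solutions exist.

Step 2: Find a particular solution using extended Euclidean algorithm.
We get a₀ = -64, b₀ = 40.
Check: 13*-64 + 21*40 = 8 = 8 ✓

Step 3: Write the general solution.
a = -64 + (21/1)t = -64 + 21t
b = 40 - (13/1)t = 40 - 13t
for any integer t.

a = -64 + 21t, b = 40 - 13t for integer t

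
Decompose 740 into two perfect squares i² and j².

We need to find integers i, j > 0 such that i² + j² = 740.
Trying i = 8: j² = 740 - 8² = 740 - 64 = 676
j = 26
Check: 8² + 26² = 64 + 676 = 740 ✓

740 = 8² + 26²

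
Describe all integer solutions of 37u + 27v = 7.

Step 1: Compute gcd(37, 27) = 1.
Since 1 divides 7, solutions exist.

Step 2: Find a particular solution using extended Euclidean algorithm.
We get u₀ = -56, v₀ = 77.
Check: 37*-56 + 27*77 = 7 = 7 ✓

Step 3: Write the general solution.
u = -56 + (27/1)t = -56 + 27t
v = 77 - (37/1)t = 77 - 37t
for any integer t.

u = -56 + 27t, v = 77 - 37t for integer t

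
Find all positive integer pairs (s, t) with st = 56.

The positive divisors of 56 are: 1, 2, 4, 7, 8, 14, 28, 56.
Each divisor d gives the pair (d, 56/d):
(1, 56), (2, 28), (4, 14), (7, 8), (8, 7), (14, 4), (28, 2), (56, 1)

(1, 56), (2, 28), (4, 14), (7, 8), (8, 7), (14, 4), (28, 2), (56, 1)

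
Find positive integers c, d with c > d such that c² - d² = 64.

Factor: c² - d² = (c+d)(c-d) = 64.
We need two factors of 64 with the same parity.
Use c+d = 32 and c-d = 2 (product 32·2 = 64).
Adding: 2c = 34, so c = 17.
Subtracting: 2d = 30, so d = 15.
Check: 17² - 15² = 289 - 225 = 64 ✓

c = 17, d = 15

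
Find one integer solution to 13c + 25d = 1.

Step 1: Check solvability.
gcd(13, 25) = 1
Since 1 divides 1, solutions exist.

Step 2: Apply extended Euclidean algorithm to find gcd.
We find integers such that 13*x0 + 25*y0 = 1

Step 3: Scale the particular solution.
Multiply by 1/1 = 1:
c = 2, d = -1

Step 4: Verify.
13*(2) + 25*(-1) = 1 = 1 ✓

c = 2, d = -1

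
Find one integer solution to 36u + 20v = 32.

Step 1: Check solvability.
gcd(36, 20) = 4
Since 4 divides 32, solutions exist.

Step 2: Apply extended Euclidean algorithm to find gcd.
We find integers such that 36*x0 + 20*y0 = 4

Step 3: Scale the particular solution.
Multiply by 32/4 = 8:
u = -8, v = 16

Step 4: Verify.
36*(-8) + 20*(16) = 32 = 32 ✓

u = -8, v = 16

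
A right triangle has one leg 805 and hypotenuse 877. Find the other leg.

b² = c² - a² = 769129 - 648025 = 121104
b = 348

348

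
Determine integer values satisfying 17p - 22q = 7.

Step 1: Check solvability.
gcd(17, 22) = 1
Since 1 divides 7, solutions exist.

Step 2: Apply extended Euclidean algorithm to find gcd.
We find integers such that 17*x0 + 22*y0 = 1

Step 3: Scale the particular solution.
Multiply by 7/1 = 7:
p = -63, q = -49

Step 4: Verify.
17*(-63) - 22*(-49) = 7 = 7 ✓

p = -63, q = -49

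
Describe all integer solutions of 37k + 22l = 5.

Step 1: Compute gcd(37, 22) = 1.
Since 1 divides 5, solutions exist.

Step 2: Find a particular solution using extended Euclidean algorithm.
We get k₀ = 15, l₀ = -25.
Check: 37*15 + 22*-25 = 5 = 5 ✓

Step 3: Write the general solution.
k = 15 + (22/1)t = 15 + 22t
l = -25 - (37/1)t = -25 - 37t
for any integer t.

k = 15 + 22t, l = -25 - 37t for integer t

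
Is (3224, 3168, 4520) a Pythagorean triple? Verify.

Compute a² + b² = 3224² + 3168² = 10394176 + 10036224 = 20430400
Compute c² = 4520² = 20430400
Since 20430400 = 20430400, confirmed.

Yes, it is a Pythagorean triple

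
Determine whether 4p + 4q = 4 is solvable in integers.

Step 1: Compute gcd(4, 4).
gcd(4, 4) = 4

Step 2: Check divisibility.
Does 4 divide 4? 4 = 4 x 1, so yes.

By the theorem on linear Diophantine equations, 4p + 4q = 4 has integer solutions if and only if gcd(4, 4) divides 4. Since 4 | 4, solutions exist.

Yes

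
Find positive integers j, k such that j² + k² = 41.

Search for j with 41 - j² a perfect square.
j = 4: 41 - 4² = 41 - 16 = 25 = 5² ✓
So j = 4, k = 5.

j = 4, k = 5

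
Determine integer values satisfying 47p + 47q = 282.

Step 1: Check solvability.
gcd(47, 47) = 47
Since 47 divides 282, solutions exist.

Step 2: Apply extended Euclidean algorithm to find gcd.
We find integers such that 47*x0 + 47*y0 = 47

Step 3: Scale the particular solution.
Multiply by 282/47 = 6:
p = 0, q = 6

Step 4: Verify.
47*(0) + 47*(6) = 282 = 282 ✓

p = 0, q = 6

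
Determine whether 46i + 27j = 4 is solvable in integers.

Step 1: Compute gcd(46, 27).
gcd(46, 27) = 1

Step 2: Check divisibility.
Does 1 divide 4? 4 = 1 x 4, so yes.

By the theorem on linear Diophantine equations, 46i + 27j = 4 has integer solutions if and only if gcd(46, 27) divides 4. Since 1 | 4, solutions exist.

Yes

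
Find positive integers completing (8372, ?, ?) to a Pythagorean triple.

We need the other leg and hypotenuse such that 8372² + x² = c².
Take x = 1029, c = 8435: 8372² + 1029² = 70090384 + 1058841 = 71149225 = 8435² ✓
Triple: (1029, 8372, 8435)

(1029, 8372, 8435)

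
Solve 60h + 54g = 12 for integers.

Step 1: Check solvability.
gcd(60, 54) = 6
Since 6 divides 12, solutions exist.

Step 2: Apply extended Euclidean algorithm to find gcd.
We find integers such that 60*x0 + 54*y0 = 6

Step 3: Scale the particular solution.
Multiply by 12/6 = 2:
h = 2, g = -2

Step 4: Verify.
60*(2) + 54*(-2) = 12 = 12 ✓

h = 2, g = -2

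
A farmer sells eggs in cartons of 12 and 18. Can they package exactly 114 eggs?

We need non-negative a, b with 12a + 18b = 114.
gcd(12, 18) = 6 divides 114.
Try a = 2: 18b = 114 - 24 = 90, so b = 5.
One way: 2 cartons of 12 and 5 cartons of 18.

Yes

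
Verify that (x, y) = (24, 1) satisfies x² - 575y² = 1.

Compute x² = 24² = 576
Compute 575y² = 575·1² = 575·1 = 575
x² - 575y² = 576 - 575 = 1
Since this equals 1, (24, 1) is a solution.

Yes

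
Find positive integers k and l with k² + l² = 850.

We need to find integers k, l > 0 such that k² + l² = 850.
Trying k = 3: l² = 850 - 3² = 850 - 9 = 841
l = 29
Check: 3² + 29² = 9 + 841 = 850 ✓

850 = 3² + 29²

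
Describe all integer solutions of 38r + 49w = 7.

Step 1: Compute gcd(38, 49) = 1.
Since 1 divides 7, solutions exist.

Step 2: Find a particular solution using extended Euclidean algorithm.
We get r₀ = -63, w₀ = 49.
Check: 38*-63 + 49*49 = 7 = 7 ✓

Step 3: Write the general solution.
r = -63 + (49/1)t = -63 + 49t
w = 49 - (38/1)t = 49 - 38t
for any integer t.

r = -63 + 49t, w = 49 - 38t for integer t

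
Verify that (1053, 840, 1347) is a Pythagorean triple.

Compute a² + b² = 1053² + 840² = 1108809 + 705600 = 1814409
Compute c² = 1347² = 1814409
Since 1814409 = 1814409, confirmed.

Yes, it is a Pythagorean triple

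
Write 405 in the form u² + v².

We need to find integers u, v > 0 such that u² + v² = 405.
Trying u = 9: v² = 405 - 9² = 405 - 81 = 324
v = 18
Check: 9² + 18² = 81 + 324 = 405 ✓

405 = 9² + 18²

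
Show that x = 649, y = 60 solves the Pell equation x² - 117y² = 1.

Compute x² = 649² = 421201
Compute 117y² = 117·60² = 117·3600 = 421200
x² - 117y² = 421201 - 421200 = 1
Since this equals 1, (649, 60) is a solution.

Yes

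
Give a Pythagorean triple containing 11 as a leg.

We need the other leg and hypotenuse such that 11² + x² = c².
Take x = 60, c = 61: 11² + 60² = 121 + 3600 = 3721 = 61² ✓
Triple: (11, 60, 61)

(11, 60, 61)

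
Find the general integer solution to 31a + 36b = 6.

Step 1: Compute gcd(31, 36) = 1.
Since 1 divides 6, solutions exist.

Step 2: Find a particular solution using extended Euclidean algorithm.
We get a₀ = 42, b₀ = -36.
Check: 31*42 + 36*-36 = 6 = 6 ✓

Step 3: Write the general solution.
a = 42 + (36/1)t = 42 + 36t
b = -36 - (31/1)t = -36 - 31t
for any integer t.

a = 42 + 36t, b = -36 - 31t for integer t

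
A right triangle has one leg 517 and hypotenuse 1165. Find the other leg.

b² = c² - a² = 1357225 - 267289 = 1089936
b = 1044

1044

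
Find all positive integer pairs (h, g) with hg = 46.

The positive divisors of 46 are: 1, 2, 23, 46.
Each divisor d gives the pair (d, 46/d):
(1, 46), (2, 23), (23, 2), (46, 1)

(1, 46), (2, 23), (23, 2), (46, 1)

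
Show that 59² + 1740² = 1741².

Compute a² + b² = 59² + 1740² = 3481 + 3027600 = 3031081
Compute c² = 1741² = 3031081
Since 3031081 = 3031081, confirmed.

Yes, it is a Pythagorean triple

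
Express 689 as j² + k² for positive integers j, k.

We need to find integers j, k > 0 such that j² + k² = 689.
Trying j = 8: k² = 689 - 8² = 689 - 64 = 625
k = 25
Check: 8² + 25² = 64 + 625 = 689 ✓

689 = 8² + 25²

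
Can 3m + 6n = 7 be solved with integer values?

Step 1: Compute gcd(3, 6).
gcd(3, 6) = 3

Step 2: Check divisibility.
Does 3 divide 7? 7 = 3 x 2 + 1, so no.

By the theorem on linear Diophantine equations, 3m + 6n = 7 has integer solutions if and only if gcd(3, 6) divides 7. Since 3 does not divide 7, no solutions exist.

No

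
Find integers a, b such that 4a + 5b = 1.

Step 1: Check solvability.
gcd(4, 5) = 1
Since 1 divides 1, solutions exist.

Step 2: Apply extended Euclidean algorithm to find gcd.
We find integers such that 4*x0 + 5*y0 = 1

Step 3: Scale the particular solution.
Multiply by 1/1 = 1:
a = -1, b = 1

Step 4: Verify.
4*(-1) + 5*(1) = 1 = 1 ✓

a = -1, b = 1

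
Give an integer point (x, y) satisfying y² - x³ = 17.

Try small integer x values and check whether x³ + 17 is a perfect square.
x = -2: x³ + 17 = -2³ + 17 = -8 + 17 = 9
Is 9 a perfect square? 3² = 9 ✓
So (x, y) = (-2, -3) is a solution.

x = -2, y = -3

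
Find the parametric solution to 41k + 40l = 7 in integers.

Step 1: Compute gcd(41, 40) = 1.
Since 1 divides 7, solutions exist.

Step 2: Find a particular solution using extended Euclidean algorithm.
We get k₀ = 7, l₀ = -7.
Check: 41*7 + 40*-7 = 7 = 7 ✓

Step 3: Write the general solution.
k = 7 + (40/1)t = 7 + 40t
l = -7 - (41/1)t = -7 - 41t
for any integer t.

k = 7 + 40t, l = -7 - 41t for integer t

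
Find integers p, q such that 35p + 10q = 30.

Step 1: Check solvability.
gcd(35, 10) = 5
Since 5 divides 30, solutions exist.

Step 2: Apply extended Euclidean algorithm to find gcd.
We find integers such that 35*x0 + 10*y0 = 5

Step 3: Scale the particular solution.
Multiply by 30/5 = 6:
p = 6, q = -18

Step 4: Verify.
35*(6) + 10*(-18) = 30 = 30 ✓

p = 6, q = -18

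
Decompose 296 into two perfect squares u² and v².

We need to find integers u, v > 0 such that u² + v² = 296.
Trying u = 10: v² = 296 - 10² = 296 - 100 = 196
v = 14
Check: 10² + 14² = 100 + 196 = 296 ✓

296 = 10² + 14²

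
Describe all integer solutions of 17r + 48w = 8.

Step 1: Compute gcd(17, 48) = 1.
Since 1 divides 8, solutions exist.

Step 2: Find a particular solution using extended Euclidean algorithm.
We get r₀ = 136, w₀ = -48.
Check: 17*136 + 48*-48 = 8 = 8 ✓

Step 3: Write the general solution.
r = 136 + (48/1)t = 136 + 48t
w = -48 - (17/1)t = -48 - 17t
for any integer t.

r = 136 + 48t, w = -48 - 17t for integer t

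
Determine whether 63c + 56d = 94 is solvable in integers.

Step 1: Compute gcd(63, 56).
gcd(63, 56) = 7

Step 2: Check divisibility.
Does 7 divide 94? 94 = 7 x 13 + 3, so no.

By the theorem on linear Diophantine equations, 63c + 56d = 94 has integer solutions if and only if gcd(63, 56) divides 94. Since 7 does not divide 94, no solutions exist.

No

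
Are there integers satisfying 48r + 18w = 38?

Step 1: Compute gcd(48, 18).
gcd(48, 18) = 6

Step 2: Check divisibility.
Does 6 divide 38? 38 = 6 x 6 + 2, so no.

By the theorem on linear Diophantine equations, 48r + 18w = 38 has integer solutions if and only if gcd(48, 18) divides 38. Since 6 does not divide 38, no solutions exist.

No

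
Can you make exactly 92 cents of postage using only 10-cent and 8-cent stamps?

We need non-negative x, y with 10x + 8y = 92.
gcd(10, 8) = 2 divides 92, so integer solutions exist.
Search for a non-negative one: x = 2 gives 8y = 92 - 20 = 72, so y = 9.
Check: 10·2 + 8·9 = 92 ✓

Yes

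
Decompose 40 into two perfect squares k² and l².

We need to find integers k, l > 0 such that k² + l² = 40.
Trying k = 2: l² = 40 - 2² = 40 - 4 = 36
l = 6
Check: 2² + 6² = 4 + 36 = 40 ✓

40 = 2² + 6²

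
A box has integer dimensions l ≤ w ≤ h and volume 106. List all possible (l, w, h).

Iterate l from 1 to ⌊106^(1/3)⌋. For each l dividing 106, iterate w ≥ l with w dividing 106/l, and set h = 106/(l·w).
Triples found (2): (1×1×106), (1×2×53)

(1×1×106), (1×2×53)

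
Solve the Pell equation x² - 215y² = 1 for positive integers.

We seek the smallest positive integers (x, y) with x² - 215y² = 1, i.e., x² = 215y² + 1.
Try successive y values:
y = 1: x² = 215·1² + 1 = 216, not a perfect square
y = 2: x² = 215·2² + 1 = 861, not a perfect square
y = 3: x² = 215·3² + 1 = 1936, x = 44 ✓

Verify: 44² - 215·3² = 1936 - 1935 = 1 ✓

x = 44, y = 3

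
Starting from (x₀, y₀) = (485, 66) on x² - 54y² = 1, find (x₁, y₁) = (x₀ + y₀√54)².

Solutions to x² - Dy² = 1 are generated by powers of (x₀ + y₀√D).
The next solution satisfies x₁ + y₁√54 = (x₀ + y₀√54)², giving:
x₁ = x₀² + 54y₀² = 485² + 54·66² = 235225 + 235224 = 470449
y₁ = 2x₀y₀ = 2·485·66 = 64020

Verify: 470449² - 54·64020² = 221322261601 - 221322261600 = 1 ✓

x = 470449, y = 64020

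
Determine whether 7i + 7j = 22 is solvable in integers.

Step 1: Compute gcd(7, 7).
gcd(7, 7) = 7

Step 2: Check divisibility.
Does 7 divide 22? 22 = 7 x 3 + 1, so no.

By the theorem on linear Diophantine equations, 7i + 7j = 22 has integer solutions if and only if gcd(7, 7) divides 22. Since 7 does not divide 22, no solutions exist.

No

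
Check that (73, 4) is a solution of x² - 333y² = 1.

Compute x² = 73² = 5329
Compute 333y² = 333·4² = 333·16 = 5328
x² - 333y² = 5329 - 5328 = 1
Since this equals 1, (73, 4) is a solution.

Yes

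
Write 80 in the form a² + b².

We need to find integers a, b > 0 such that a² + b² = 80.
Trying a = 4: b² = 80 - 4² = 80 - 16 = 64
b = 8
Check: 4² + 8² = 16 + 64 = 80 ✓

80 = 4² + 8²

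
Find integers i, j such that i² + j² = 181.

We need to find integers i, j > 0 such that i² + j² = 181.
Trying i = 9: j² = 181 - 9² = 181 - 81 = 100
j = 10
Check: 9² + 10² = 81 + 100 = 181 ✓

181 = 9² + 10²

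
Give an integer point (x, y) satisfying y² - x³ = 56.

Try small integer x values and check whether x³ + 56 is a perfect square.
x = 2: x³ + 56 = 2³ + 56 = 8 + 56 = 64
Is 64 a perfect square? 8² = 64 ✓
So (x, y) = (2, -8) is a solution.

x = 2, y = -8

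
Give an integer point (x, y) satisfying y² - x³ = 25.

Try small integer x values and check whether x³ + 25 is a perfect square.
x = 0: x³ + 25 = 0³ + 25 = 0 + 25 = 25
Is 25 a perfect square? 5² = 25 ✓
So (x, y) = (0, -5) is a solution.

x = 0, y = -5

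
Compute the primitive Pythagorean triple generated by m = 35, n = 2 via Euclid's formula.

a = m² - n² = 1225 - 4 = 1221
b = 2mn = 2·35·2 = 140
c = m² + n² = 1225 + 4 = 1229
Verify: 1221² + 140² = 1490841 + 19600 = 1510441 = 1229² ✓

(1221, 140, 1229)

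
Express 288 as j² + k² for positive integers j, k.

We need to find integers j, k > 0 such that j² + k² = 288.
Trying j = 12: k² = 288 - 12² = 288 - 144 = 144
k = 12
Check: 12² + 12² = 144 + 144 = 288 ✓

288 = 12² + 12²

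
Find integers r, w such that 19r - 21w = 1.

Step 1: Check solvability.
gcd(19, 21) = 1
Since 1 divides 1, solutions exist.

Step 2: Apply extended Euclidean algorithm to find gcd.
We find integers such that 19*x0 + 21*y0 = 1

Step 3: Scale the particular solution.
Multiply by 1/1 = 1:
r = 10, w = 9

Step 4: Verify.
19*(10) - 21*(9) = 1 = 1 ✓

r = 10, w = 9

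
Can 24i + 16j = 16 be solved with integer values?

Step 1: Compute gcd(24, 16).
gcd(24, 16) = 8

Step 2: Check divisibility.
Does 8 divide 16? 16 = 8 x 2, so yes.

By the theorem on linear Diophantine equations, 24i + 16j = 16 has integer solutions if and only if gcd(24, 16) divides 16. Since 8 | 16, solutions exist.

Yes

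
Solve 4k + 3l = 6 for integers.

Step 1: Check solvability.
gcd(4, 3) = 1
Since 1 divides 6, solutions exist.

Step 2: Apply extended Euclidean algorithm to find gcd.
We find integers such that 4*x0 + 3*y0 = 1

Step 3: Scale the particular solution.
Multiply by 6/1 = 6:
k = 6, l = -6

Step 4: Verify.
4*(6) + 3*(-6) = 6 = 6 ✓

k = 6, l = -6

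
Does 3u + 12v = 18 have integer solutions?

Step 1: Compute gcd(3, 12).
gcd(3, 12) = 3

Step 2: Check divisibility.
Does 3 divide 18? 18 = 3 x 6, so yes.

By the theorem on linear Diophantine equations, 3u + 12v = 18 has integer solutions if and only if gcd(3, 12) divides 18. Since 3 | 18, solutions exist.

Yes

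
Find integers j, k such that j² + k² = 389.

We need to find integers j, k > 0 such that j² + k² = 389.
Trying j = 10: k² = 389 - 10² = 389 - 100 = 289
k = 17
Check: 10² + 17² = 100 + 289 = 389 ✓

389 = 10² + 17²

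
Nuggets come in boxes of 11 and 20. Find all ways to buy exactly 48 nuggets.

We need non-negative integers (x, y) with 11x + 20y = 48.
For each x in 0..4, check if 48 - 11x is a non-negative multiple of 20.
No x yields an integer y ≥ 0.

No solution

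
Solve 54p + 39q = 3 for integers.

Step 1: Check solvability.
gcd(54, 39) = 3
Since 3 divides 3, solutions exist.

Step 2: Apply extended Euclidean algorithm to find gcd.
We find integers such that 54*x0 + 39*y0 = 3

Step 3: Scale the particular solution.
Multiply by 3/3 = 1:
p = -5, q = 7

Step 4: Verify.
54*(-5) + 39*(7) = 3 = 3 ✓

p = -5, q = 7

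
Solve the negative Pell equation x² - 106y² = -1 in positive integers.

We need x² = 106y² - 1. Try successive y:
y = 1: x² = 106·1² - 1 = 105, not a perfect square
y = 2: x² = 106·2² - 1 = 423, not a perfect square
y = 3: x² = 106·3² - 1 = 953, not a perfect square
...
y = 389: x² = 106·389² - 1 = 16040025 = 4005² ✓
Check: 4005² - 106·389² = 16040025 - 16040026 = -1 ✓

x = 4005, y = 389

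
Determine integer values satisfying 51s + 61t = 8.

Step 1: Check solvability.
gcd(51, 61) = 1
Since 1 divides 8, solutions exist.

Step 2: Apply extended Euclidean algorithm to find gcd.
We find integers such that 51*x0 + 61*y0 = 1

Step 3: Scale the particular solution.
Multiply by 8/1 = 8:
s = 48, t = -40

Step 4: Verify.
51*(48) + 61*(-40) = 8 = 8 ✓

s = 48, t = -40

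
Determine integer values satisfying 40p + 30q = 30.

Step 1: Check solvability.
gcd(40, 30) = 10
Since 10 divides 30, solutions exist.

Step 2: Apply extended Euclidean algorithm to find gcd.
We find integers such that 40*x0 + 30*y0 = 10

Step 3: Scale the particular solution.
Multiply by 30/10 = 3:
p = 3, q = -3

Step 4: Verify.
40*(3) + 30*(-3) = 30 = 30 ✓

p = 3, q = -3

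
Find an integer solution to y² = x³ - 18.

Try small integer x values and check whether x³ - 18 is a perfect square.
x = 3: x³ - 18 = 3³ - 18 = 27 - 18 = 9
Is 9 a perfect square? 3² = 9 ✓
So (x, y) = (3, 3) is a solution.

x = 3, y = 3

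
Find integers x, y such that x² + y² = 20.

We need to find integers x, y > 0 such that x² + y² = 20.
Trying x = 2: y² = 20 - 2² = 20 - 4 = 16
y = 4
Check: 2² + 4² = 4 + 16 = 20 ✓

20 = 2² + 4²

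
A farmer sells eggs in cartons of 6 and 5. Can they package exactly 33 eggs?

We need non-negative a, b with 6a + 5b = 33.
gcd(6, 5) = 1 divides 33.
Try a = 3: 5b = 33 - 18 = 15, so b = 3.
One way: 3 cartons of 6 and 3 cartons of 5.

Yes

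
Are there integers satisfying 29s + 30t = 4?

Step 1: Compute gcd(29, 30).
gcd(29, 30) = 1

Step 2: Check divisibility.
Does 1 divide 4? 4 = 1 x 4, so yes.

By the theorem on linear Diophantine equations, 29s + 30t = 4 has integer solutions if and only if gcd(29, 30) divides 4. Since 1 | 4, solutions exist.

Yes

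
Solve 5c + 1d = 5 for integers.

Step 1: Check solvability.
gcd(5, 1) = 1
Since 1 divides 5, solutions exist.

Step 2: Apply extended Euclidean algorithm to find gcd.
We find integers such that 5*x0 + 1*y0 = 1

Step 3: Scale the particular solution.
Multiply by 5/1 = 5:
c = 0, d = 5

Step 4: Verify.
5*(0) + 1*(5) = 5 = 5 ✓

c = 0, d = 5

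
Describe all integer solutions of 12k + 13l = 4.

Step 1: Compute gcd(12, 13) = 1.
Since 1 divides 4, solutions exist.

Step 2: Find a particular solution using extended Euclidean algorithm.
We get k₀ = -4, l₀ = 4.
Check: 12*-4 + 13*4 = 4 = 4 ✓

Step 3: Write the general solution.
k = -4 + (13/1)t = -4 + 13t
l = 4 - (12/1)t = 4 - 12t
for any integer t.

k = -4 + 13t, l = 4 - 12t for integer t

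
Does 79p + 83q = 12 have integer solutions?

Step 1: Compute gcd(79, 83).
gcd(79, 83) = 1

Step 2: Check divisibility.
Does 1 divide 12? 12 = 1 x 12, so yes.

By the theorem on linear Diophantine equations, 79p + 83q = 12 has integer solutions if and only if gcd(79, 83) divides 12. Since 1 | 12, solutions exist.

Yes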